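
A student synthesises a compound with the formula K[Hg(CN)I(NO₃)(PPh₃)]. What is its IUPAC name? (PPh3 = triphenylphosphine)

potassium cyanoiodonitrato(triphenylphosphine)mercurate(II)

The 1 potassium counter-ion carries a total charge of +1, so each complex ion is 1−.
Ligand charges: 1×nitrato (-1 each), 1×iodo (-1 each), 1×cyano (-1 each), 1×triphenylphosphine (neutral); total -3. So Hg + (-3) = 1−, giving Hg = +2.
Ligands are named alphabetically: cyano before iodo before nitrato before triphenylphosphine.
The complex ion is anionic, so mercury takes the -ate form mercurate(II).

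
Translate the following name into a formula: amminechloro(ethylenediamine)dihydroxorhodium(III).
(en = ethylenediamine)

Ligands: 1 chloro (Cl, -1), 1 ethylenediamine (en, neutral), 2 hydroxo (OH, -1), 1 ammine (NH3, neutral). Ligand charge sum = -3.
With Rh in oxidation state +3, the complex ion is [Rh...].

[RhCl(en)(NH3)(OH)2]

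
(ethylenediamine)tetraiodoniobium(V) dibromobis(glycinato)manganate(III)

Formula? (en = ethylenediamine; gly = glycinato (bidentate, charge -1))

[Nb(en)I4][MnBr2(gly)2]

Cation [Nb…]: ligand charges -4, Nb(V) ⇒ ion charge 1+.
Anion [Mn…]: ligand charges -4, Mn(III) ⇒ ion charge 1−.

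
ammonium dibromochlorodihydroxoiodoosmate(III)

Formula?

(NH4)3[OsBr2ClI(OH)2]

Ligands: 2 bromo (Br, -1), 1 chloro (Cl, -1), 1 iodo (I, -1), 2 hydroxo (OH, -1). Ligand charge sum = -6.
Charge balance with ammonium (+1) requires 1 complex ion per 3 ammonium.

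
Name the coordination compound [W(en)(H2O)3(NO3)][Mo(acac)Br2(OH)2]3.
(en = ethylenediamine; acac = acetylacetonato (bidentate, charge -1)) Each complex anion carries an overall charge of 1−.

Both ions are complex: the cation is named first with the plain metal name, the anion second with the -ate form; each ion's ligands are alphabetised independently.
The complex anion is given as 1−; its ligand charges sum to -5, so Mo = +4.
With 3 anions per cation, the cation must be 3×1 = 3+.
Cation: ligand charges sum to -1; for the ion to be 3+, W = +4.

triaqua(ethylenediamine)nitratotungsten(IV) (acetylacetonato)dibromodihydroxomolybdate(IV)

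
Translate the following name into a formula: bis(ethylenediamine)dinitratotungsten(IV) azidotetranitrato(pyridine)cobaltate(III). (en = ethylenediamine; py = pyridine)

Cation [W…]: ligand charges -2, W(IV) ⇒ ion charge 2+.
Anion [Co…]: ligand charges -5, Co(III) ⇒ ion charge 2−.
One 2+ cation balances one 2− anion.

[W(en)2(NO3)2][Co(N3)(NO3)4(py)]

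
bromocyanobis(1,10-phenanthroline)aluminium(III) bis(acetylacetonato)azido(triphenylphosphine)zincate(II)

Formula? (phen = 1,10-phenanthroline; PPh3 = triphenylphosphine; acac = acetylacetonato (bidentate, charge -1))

Cation [Al…]: ligand charges -2, Al(III) ⇒ ion charge 1+.
Anion [Zn…]: ligand charges -3, Zn(II) ⇒ ion charge 1−.
One 1+ cation balances one 1− anion.

[AlBr(CN)(phen)2][Zn(acac)2(N3)(PPh3)]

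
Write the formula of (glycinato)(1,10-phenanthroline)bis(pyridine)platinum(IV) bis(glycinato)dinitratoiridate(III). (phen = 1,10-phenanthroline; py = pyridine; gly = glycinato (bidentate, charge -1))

[Pt(gly)(phen)(py)2][Ir(gly)2(NO3)2]3

Cation [Pt…]: ligand charges -1, Pt(IV) ⇒ ion charge 3+.
Anion [Ir…]: ligand charges -4, Ir(III) ⇒ ion charge 1−.
One 3+ cation requires 3 of the 1− anion.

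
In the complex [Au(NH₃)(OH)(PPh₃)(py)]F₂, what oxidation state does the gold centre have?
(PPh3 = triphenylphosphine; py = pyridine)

2 fluoride outside the brackets (-1 each) → the complex ion is 2+.
Ligand charges: 1×OH = -1; 1×PPh3 neutral; 1×py neutral; 1×NH3 neutral; sum -1.
Au + (-1) = 2+ ⇒ Au is +3.

+3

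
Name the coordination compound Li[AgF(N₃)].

lithium azidofluoroargentate(I)

The 1 lithium counter-ion carries a total charge of +1, so each complex ion is 1−.
Ligand charges: 1×fluoro (-1 each), 1×azido (-1 each); total -2. So Ag + (-2) = 1−, giving Ag = +1.
The complex ion is anionic, so silver takes the -ate form argentate(I).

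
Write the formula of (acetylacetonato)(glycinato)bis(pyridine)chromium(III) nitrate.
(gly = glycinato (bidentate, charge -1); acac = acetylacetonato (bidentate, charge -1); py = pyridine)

[Cr(acac)(gly)(py)2]NO3

Ligands: 1 glycinato (gly, -1), 1 acetylacetonato (acac, -1), 2 pyridine (py, neutral). Ligand charge sum = -2.
Charge balance with nitrate (-1) requires 1 complex ion per 1 nitrate.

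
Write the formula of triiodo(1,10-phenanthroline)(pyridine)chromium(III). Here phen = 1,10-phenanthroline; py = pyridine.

[CrI3(phen)(py)]

Ligands: 1 1,10-phenanthroline (phen, neutral), 1 pyridine (py, neutral), 3 iodo (I, -1). Ligand charge sum = -3.
With Cr in oxidation state +3, the complex ion is [Cr...].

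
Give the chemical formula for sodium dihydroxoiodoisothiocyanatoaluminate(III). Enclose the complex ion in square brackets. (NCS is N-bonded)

Na[AlI(NCS)(OH)2]

Ligands: 1 iodo (I, -1), 1 isothiocyanato (NCS, -1), 2 hydroxo (OH, -1). Ligand charge sum = -4.
Charge balance with sodium (+1) requires 1 complex ion per 1 sodium.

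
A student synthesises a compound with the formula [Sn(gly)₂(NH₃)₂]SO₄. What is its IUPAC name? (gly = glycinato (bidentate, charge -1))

diamminebis(glycinato)tin(IV) sulfate

The 1 sulfate counter-ion carries a total charge of -2, so each complex ion is 2+.
Ligand charges: 2×ammine (neutral), 2×glycinato (-1 each); total -2. So Sn + (-2) = 2+, giving Sn = +4.
Ligands are named alphabetically: ammine before glycinato.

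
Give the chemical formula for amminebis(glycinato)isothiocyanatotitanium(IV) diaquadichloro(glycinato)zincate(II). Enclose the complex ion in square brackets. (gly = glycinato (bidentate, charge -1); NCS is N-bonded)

Cation [Ti…]: ligand charges -3, Ti(IV) ⇒ ion charge 1+.
Anion [Zn…]: ligand charges -3, Zn(II) ⇒ ion charge 1−.
One 1+ cation balances one 1− anion.

[Ti(gly)2(NCS)(NH3)][ZnCl2(gly)(H2O)2]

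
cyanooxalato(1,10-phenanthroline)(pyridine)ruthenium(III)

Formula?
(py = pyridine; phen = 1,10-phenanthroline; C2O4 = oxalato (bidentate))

Ligands: 1 cyano (CN, -1), 1 pyridine (py, neutral), 1 1,10-phenanthroline (phen, neutral), 1 oxalato (C2O4, -2). Ligand charge sum = -3.
With Ru in oxidation state +3, the complex ion is [Ru...].

[Ru(C2O4)(CN)(phen)(py)]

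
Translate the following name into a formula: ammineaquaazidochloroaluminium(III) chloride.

Ligands: 1 chloro (Cl, -1), 1 ammine (NH3, neutral), 1 aqua (H2O, neutral), 1 azido (N3, -1). Ligand charge sum = -2.
With Al in oxidation state +3, the complex ion is [Al...]^1+.
Charge balance with chloride (-1) requires 1 complex ion per 1 chloride.

[AlCl(H2O)(N3)(NH3)]Cl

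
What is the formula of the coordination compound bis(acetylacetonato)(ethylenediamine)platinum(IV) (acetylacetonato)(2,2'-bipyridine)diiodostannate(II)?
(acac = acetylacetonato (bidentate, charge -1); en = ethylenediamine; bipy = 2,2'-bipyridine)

[Pt(acac)2(en)][Sn(acac)(bipy)I2]2

Cation [Pt…]: ligand charges -2, Pt(IV) ⇒ ion charge 2+.
Anion [Sn…]: ligand charges -3, Sn(II) ⇒ ion charge 1−.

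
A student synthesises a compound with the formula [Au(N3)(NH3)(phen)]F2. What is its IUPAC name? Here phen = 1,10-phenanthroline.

The 2 fluoride counter-ions carry a total charge of -2, so each complex ion is 2+.
Ligand charges: 1×azido (-1 each), 1×ammine (neutral), 1×1,10-phenanthroline (neutral); total -1. So Au + (-1) = 2+, giving Au = +3.
Ligands are named alphabetically: ammine before azido before phenanthroline.

ammineazido(1,10-phenanthroline)gold(III) fluoride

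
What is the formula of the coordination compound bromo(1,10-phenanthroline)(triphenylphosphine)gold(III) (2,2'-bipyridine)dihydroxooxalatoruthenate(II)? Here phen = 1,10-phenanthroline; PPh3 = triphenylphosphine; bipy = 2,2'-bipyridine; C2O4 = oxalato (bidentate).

Cation [Au…]: ligand charges -1, Au(III) ⇒ ion charge 2+.
Anion [Ru…]: ligand charges -4, Ru(II) ⇒ ion charge 2−.
One 2+ cation balances one 2− anion.

[AuBr(phen)(PPh3)][Ru(bipy)(C2O4)(OH)2]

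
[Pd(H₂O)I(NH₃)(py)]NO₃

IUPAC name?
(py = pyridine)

The 1 nitrate counter-ion carries a total charge of -1, so each complex ion is 1+.
Ligand charges: 1×pyridine (neutral), 1×iodo (-1 each), 1×aqua (neutral), 1×ammine (neutral); total -1. So Pd + (-1) = 1+, giving Pd = +2.
Ligands are named alphabetically: ammine before aqua before iodo before pyridine.

ammineaquaiodo(pyridine)palladium(II) nitrate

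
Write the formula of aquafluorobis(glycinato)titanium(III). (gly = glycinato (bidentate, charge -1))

[TiF(gly)2(H2O)]

Ligands: 1 fluoro (F, -1), 2 glycinato (gly, -1), 1 aqua (H2O, neutral). Ligand charge sum = -3.
With Ti in oxidation state +3, the complex ion is [Ti...].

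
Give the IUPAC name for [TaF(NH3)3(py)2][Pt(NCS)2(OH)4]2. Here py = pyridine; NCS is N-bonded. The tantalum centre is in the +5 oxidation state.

Ta is given as +5; the cation's ligand charges sum to -1, so the complex cation is 4+.
With 2 anions per cation, each anion must be 4/2 = 2−.
Anion: ligand charges sum to -6; for the ion to be 2−, Pt = +4.

triamminefluorobis(pyridine)tantalum(V) tetrahydroxodiisothiocyanatoplatinate(IV)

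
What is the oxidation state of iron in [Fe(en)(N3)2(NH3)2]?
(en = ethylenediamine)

+2

No counter-ion: the bracketed complex is neutral.
Ligand charges: 2×NH3 neutral; 2×N3 = -2; 1×en neutral; sum -2.
Fe + (-2) = 0 ⇒ Fe is +2.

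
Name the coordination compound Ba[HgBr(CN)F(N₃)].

barium azidobromocyanofluoromercurate(II)

The 1 barium counter-ion carries a total charge of +2, so each complex ion is 2−.
Ligand charges: 1×azido (-1 each), 1×fluoro (-1 each), 1×bromo (-1 each), 1×cyano (-1 each); total -4. So Hg + (-4) = 2−, giving Hg = +2.
Ligands are named alphabetically: azido before bromo before cyano before fluoro.
The complex ion is anionic, so mercury takes the -ate form mercurate(II).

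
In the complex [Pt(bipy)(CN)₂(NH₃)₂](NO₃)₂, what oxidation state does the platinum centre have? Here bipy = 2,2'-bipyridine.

+4

2 nitrate outside the brackets (-1 each) → the complex ion is 2+.
Ligand charges: 1×bipy neutral; 2×CN = -2; 2×NH3 neutral; sum -2.
Pt + (-2) = 2+ ⇒ Pt is +4.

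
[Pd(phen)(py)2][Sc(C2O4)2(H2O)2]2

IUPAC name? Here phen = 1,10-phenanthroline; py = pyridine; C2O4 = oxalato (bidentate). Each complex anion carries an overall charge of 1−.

The complex anion is given as 1−; its ligand charges sum to -4, so Sc = +3.
With 2 anions per cation, the cation must be 2×1 = 2+.
Cation: ligand charges sum to 0; for the ion to be 2+, Pd = +2.

(1,10-phenanthroline)bis(pyridine)palladium(II) diaquadioxalatoscandate(III)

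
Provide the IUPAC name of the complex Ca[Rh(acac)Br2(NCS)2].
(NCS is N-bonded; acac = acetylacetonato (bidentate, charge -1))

calcium (acetylacetonato)dibromodiisothiocyanatorhodate(III)

The 1 calcium counter-ion carries a total charge of +2, so each complex ion is 2−.
Ligand charges: 2×isothiocyanato (-1 each), 2×bromo (-1 each), 1×acetylacetonato (-1 each); total -5. So Rh + (-5) = 2−, giving Rh = +3.
The complex ion is anionic, so rhodium takes the -ate form rhodate(III).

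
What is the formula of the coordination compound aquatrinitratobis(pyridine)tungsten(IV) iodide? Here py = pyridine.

Ligands: 1 aqua (H2O, neutral), 3 nitrato (NO3, -1), 2 pyridine (py, neutral). Ligand charge sum = -3.
With W in oxidation state +4, the complex ion is [W...]^1+.
Charge balance with iodide (-1) requires 1 complex ion per 1 iodide.

[W(H2O)(NO3)3(py)2]I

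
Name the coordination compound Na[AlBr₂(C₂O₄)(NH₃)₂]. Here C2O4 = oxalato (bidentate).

sodium diamminedibromooxalatoaluminate(III)

The 1 sodium counter-ion carries a total charge of +1, so each complex ion is 1−.
Ligand charges: 1×oxalato (-2 each), 2×ammine (neutral), 2×bromo (-1 each); total -4. So Al + (-4) = 1−, giving Al = +3.
The complex ion is anionic, so aluminium takes the -ate form aluminate(III).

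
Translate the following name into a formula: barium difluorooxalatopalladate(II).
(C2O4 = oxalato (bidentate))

Ba[Pd(C2O4)F2]

Ligands: 1 oxalato (C2O4, -2), 2 fluoro (F, -1). Ligand charge sum = -4.
With Pd in oxidation state +2, the complex ion is [Pd...]^2−.
Charge balance with barium (+2) requires 1 complex ion per 1 barium.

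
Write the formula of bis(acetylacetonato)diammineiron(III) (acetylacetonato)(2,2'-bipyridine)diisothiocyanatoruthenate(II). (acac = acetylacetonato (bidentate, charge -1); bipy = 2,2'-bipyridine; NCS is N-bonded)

[Fe(acac)2(NH3)2][Ru(acac)(bipy)(NCS)2]

Cation [Fe…]: ligand charges -2, Fe(III) ⇒ ion charge 1+.
Anion [Ru…]: ligand charges -3, Ru(II) ⇒ ion charge 1−.
One 1+ cation balances one 1− anion.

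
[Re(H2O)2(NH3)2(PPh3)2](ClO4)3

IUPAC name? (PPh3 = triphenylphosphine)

The 3 perchlorate counter-ions carry a total charge of -3, so each complex ion is 3+.
Ligand charges: 2×triphenylphosphine (neutral), 2×aqua (neutral), 2×ammine (neutral); total 0. So Re + (0) = 3+, giving Re = +3.
Ligands are named alphabetically: ammine before aqua before triphenylphosphine.

diamminediaquabis(triphenylphosphine)rhenium(III) perchlorate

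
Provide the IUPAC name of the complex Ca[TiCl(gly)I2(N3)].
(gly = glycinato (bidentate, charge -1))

The 1 calcium counter-ion carries a total charge of +2, so each complex ion is 2−.
Ligand charges: 1×chloro (-1 each), 2×iodo (-1 each), 1×azido (-1 each), 1×glycinato (-1 each); total -5. So Ti + (-5) = 2−, giving Ti = +3.
Ligands are named alphabetically: azido before chloro before glycinato before iodo.
The complex ion is anionic, so titanium takes the -ate form titanate(III).

calcium azidochloro(glycinato)diiodotitanate(III)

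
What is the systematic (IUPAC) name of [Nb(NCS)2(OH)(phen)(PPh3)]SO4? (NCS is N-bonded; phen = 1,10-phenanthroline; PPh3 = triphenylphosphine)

hydroxodiisothiocyanato(1,10-phenanthroline)(triphenylphosphine)niobium(V) sulfate

The 1 sulfate counter-ion carries a total charge of -2, so each complex ion is 2+.
Ligand charges: 1×hydroxo (-1 each), 2×isothiocyanato (-1 each), 1×1,10-phenanthroline (neutral), 1×triphenylphosphine (neutral); total -3. So Nb + (-3) = 2+, giving Nb = +5.
Ligands are named alphabetically: hydroxo before isothiocyanato before phenanthroline before triphenylphosphine.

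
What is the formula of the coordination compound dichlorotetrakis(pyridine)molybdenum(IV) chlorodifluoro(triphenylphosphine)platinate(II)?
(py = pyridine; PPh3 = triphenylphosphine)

[MoCl2(py)4][PtClF2(PPh3)]2

Cation [Mo…]: ligand charges -2, Mo(IV) ⇒ ion charge 2+.
Anion [Pt…]: ligand charges -3, Pt(II) ⇒ ion charge 1−.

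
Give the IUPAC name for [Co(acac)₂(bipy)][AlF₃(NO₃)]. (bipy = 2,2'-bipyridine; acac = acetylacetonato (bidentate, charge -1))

bis(acetylacetonato)(2,2'-bipyridine)cobalt(III) trifluoronitratoaluminate(III)

Both ions are complex: the cation is named first with the plain metal name, the anion second with the -ate form; each ion's ligands are alphabetised independently.
Aluminium is always +3 in its complexes; the anion's ligand charges sum to -4, so the complex anion is 1−.
A 1:1 salt means the cation carries the equal and opposite charge, 1+.
Cation: ligand charges sum to -2; for the ion to be 1+, Co = +3.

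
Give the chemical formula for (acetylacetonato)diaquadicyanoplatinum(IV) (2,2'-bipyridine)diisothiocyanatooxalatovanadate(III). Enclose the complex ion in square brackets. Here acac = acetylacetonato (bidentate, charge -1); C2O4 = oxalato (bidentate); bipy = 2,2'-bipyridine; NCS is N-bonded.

[Pt(acac)(CN)2(H2O)2][V(bipy)(C2O4)(NCS)2]

Cation [Pt…]: ligand charges -3, Pt(IV) ⇒ ion charge 1+.
Anion [V…]: ligand charges -4, V(III) ⇒ ion charge 1−.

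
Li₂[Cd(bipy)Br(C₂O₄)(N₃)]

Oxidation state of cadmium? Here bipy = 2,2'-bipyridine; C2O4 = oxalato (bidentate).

2 lithium outside the brackets (+1 each) → the complex ion is 2−.
Ligand charges: 1×bipy neutral; 1×N3 = -1; 1×Br = -1; 1×C2O4 = -2; sum -4.
Cd + (-4) = 2− ⇒ Cd is +2.

+2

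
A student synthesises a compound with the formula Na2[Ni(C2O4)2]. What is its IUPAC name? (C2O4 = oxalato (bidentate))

sodium dioxalatonickelate(II)

The 2 sodium counter-ions carry a total charge of +2, so each complex ion is 2−.
Ligand charges: 2×oxalato (-2 each); total -4. So Ni + (-4) = 2−, giving Ni = +2.
The complex ion is anionic, so nickel takes the -ate form nickelate(II).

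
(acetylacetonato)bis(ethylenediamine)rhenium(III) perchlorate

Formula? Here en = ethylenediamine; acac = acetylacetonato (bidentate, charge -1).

Ligands: 2 ethylenediamine (en, neutral), 1 acetylacetonato (acac, -1). Ligand charge sum = -1.
With Re in oxidation state +3, the complex ion is [Re...]^2+.
Charge balance with perchlorate (-1) requires 1 complex ion per 2 perchlorate.

[Re(acac)(en)2](ClO4)2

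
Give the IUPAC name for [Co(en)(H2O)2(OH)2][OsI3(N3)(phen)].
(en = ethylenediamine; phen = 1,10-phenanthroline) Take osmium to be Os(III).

Both ions are complex: the cation is named first with the plain metal name, the anion second with the -ate form; each ion's ligands are alphabetised independently.
Os is given as +3; the anion's ligand charges sum to -4, so the complex anion is 1−.
A 1:1 salt means the cation carries the equal and opposite charge, 1+.
Cation: ligand charges sum to -2; for the ion to be 1+, Co = +3.

diaqua(ethylenediamine)dihydroxocobalt(III) azidotriiodo(1,10-phenanthroline)osmate(III)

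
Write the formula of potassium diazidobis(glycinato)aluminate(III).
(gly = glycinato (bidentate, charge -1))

Ligands: 2 azido (N3, -1), 2 glycinato (gly, -1). Ligand charge sum = -4.
Charge balance with potassium (+1) requires 1 complex ion per 1 potassium.

K[Al(gly)2(N3)2]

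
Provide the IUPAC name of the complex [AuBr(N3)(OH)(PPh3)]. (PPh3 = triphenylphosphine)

There is no counter-ion, so the complex is neutral overall.
Ligand charges: 1×triphenylphosphine (neutral), 1×hydroxo (-1 each), 1×bromo (-1 each), 1×azido (-1 each); total -3. So Au + (-3) = 0, giving Au = +3.
Ligands are named alphabetically: azido before bromo before hydroxo before triphenylphosphine.

azidobromohydroxo(triphenylphosphine)gold(III)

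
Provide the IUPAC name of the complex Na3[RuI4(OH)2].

sodium dihydroxotetraiodoruthenate(III)

The 3 sodium counter-ions carry a total charge of +3, so each complex ion is 3−.
Ligand charges: 2×hydroxo (-1 each), 4×iodo (-1 each); total -6. So Ru + (-6) = 3−, giving Ru = +3.
Ligands are named alphabetically: hydroxo before iodo.
The complex ion is anionic, so ruthenium takes the -ate form ruthenate(III).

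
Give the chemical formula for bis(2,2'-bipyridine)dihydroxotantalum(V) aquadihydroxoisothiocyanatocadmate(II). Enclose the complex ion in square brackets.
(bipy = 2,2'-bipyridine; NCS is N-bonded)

Cation [Ta…]: ligand charges -2, Ta(V) ⇒ ion charge 3+.
Anion [Cd…]: ligand charges -3, Cd(II) ⇒ ion charge 1−.
One 3+ cation requires 3 of the 1− anion.

[Ta(bipy)2(OH)2][Cd(H2O)(NCS)(OH)2]3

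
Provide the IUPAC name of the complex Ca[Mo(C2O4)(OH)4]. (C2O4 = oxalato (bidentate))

The 1 calcium counter-ion carries a total charge of +2, so each complex ion is 2−.
Ligand charges: 1×oxalato (-2 each), 4×hydroxo (-1 each); total -6. So Mo + (-6) = 2−, giving Mo = +4.
The complex ion is anionic, so molybdenum takes the -ate form molybdate(IV).

calcium tetrahydroxooxalatomolybdate(IV)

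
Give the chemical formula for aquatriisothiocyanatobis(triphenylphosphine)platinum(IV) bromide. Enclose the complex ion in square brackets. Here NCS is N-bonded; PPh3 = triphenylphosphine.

[Pt(H2O)(NCS)3(PPh3)2]Br

Ligands: 3 isothiocyanato (NCS, -1), 1 aqua (H2O, neutral), 2 triphenylphosphine (PPh3, neutral). Ligand charge sum = -3.
With Pt in oxidation state +4, the complex ion is [Pt...]^1+.
Charge balance with bromide (-1) requires 1 complex ion per 1 bromide.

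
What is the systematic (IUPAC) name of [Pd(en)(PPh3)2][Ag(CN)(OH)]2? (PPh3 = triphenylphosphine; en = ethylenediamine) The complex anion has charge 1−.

Both ions are complex: the cation is named first with the plain metal name, the anion second with the -ate form; each ion's ligands are alphabetised independently.
The complex anion is given as 1−; its ligand charges sum to -2, so Ag = +1.
With 2 anions per cation, the cation must be 2×1 = 2+.
Cation: ligand charges sum to 0; for the ion to be 2+, Pd = +2.

(ethylenediamine)bis(triphenylphosphine)palladium(II) cyanohydroxoargentate(I)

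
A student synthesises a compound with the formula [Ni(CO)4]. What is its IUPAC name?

There is no counter-ion, so the complex is neutral overall.
Ligand charges: 4×carbonyl (neutral); total 0. So Ni + (0) = 0, giving Ni = 0.

tetracarbonylnickel(0)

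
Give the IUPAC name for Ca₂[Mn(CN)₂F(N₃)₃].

The 2 calcium counter-ions carry a total charge of +4, so each complex ion is 4−.
Ligand charges: 2×cyano (-1 each), 3×azido (-1 each), 1×fluoro (-1 each); total -6. So Mn + (-6) = 4−, giving Mn = +2.
Ligands are named alphabetically: azido before cyano before fluoro.
The complex ion is anionic, so manganese takes the -ate form manganate(II).

calcium triazidodicyanofluoromanganate(II)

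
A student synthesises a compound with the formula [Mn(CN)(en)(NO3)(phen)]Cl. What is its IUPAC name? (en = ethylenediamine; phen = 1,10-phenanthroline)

cyano(ethylenediamine)nitrato(1,10-phenanthroline)manganese(III) chloride

The 1 chloride counter-ion carries a total charge of -1, so each complex ion is 1+.
Ligand charges: 1×cyano (-1 each), 1×ethylenediamine (neutral), 1×1,10-phenanthroline (neutral), 1×nitrato (-1 each); total -2. So Mn + (-2) = 1+, giving Mn = +3.
Ligands are named alphabetically: cyano before ethylenediamine before nitrato before phenanthroline.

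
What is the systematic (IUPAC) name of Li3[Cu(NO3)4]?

lithium tetranitratocuprate(I)

The 3 lithium counter-ions carry a total charge of +3, so each complex ion is 3−.
Ligand charges: 4×nitrato (-1 each); total -4. So Cu + (-4) = 3−, giving Cu = +1.
The complex ion is anionic, so copper takes the -ate form cuprate(I).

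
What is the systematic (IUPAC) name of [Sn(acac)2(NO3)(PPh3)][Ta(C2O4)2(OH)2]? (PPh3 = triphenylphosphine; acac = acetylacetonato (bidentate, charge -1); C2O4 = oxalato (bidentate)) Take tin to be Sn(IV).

Both ions are complex: the cation is named first with the plain metal name, the anion second with the -ate form; each ion's ligands are alphabetised independently.
Sn is given as +4; the cation's ligand charges sum to -3, so the complex cation is 1+.
A 1:1 salt means the anion carries the equal and opposite charge, 1−.
Anion: ligand charges sum to -6; for the ion to be 1−, Ta = +5.

bis(acetylacetonato)nitrato(triphenylphosphine)tin(IV) dihydroxodioxalatotantalate(V)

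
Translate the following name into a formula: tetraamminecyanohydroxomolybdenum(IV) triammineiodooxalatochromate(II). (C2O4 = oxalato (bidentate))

Cation [Mo…]: ligand charges -2, Mo(IV) ⇒ ion charge 2+.
Anion [Cr…]: ligand charges -3, Cr(II) ⇒ ion charge 1−.
One 2+ cation requires 2 of the 1− anion.

[Mo(CN)(NH3)4(OH)][Cr(C2O4)I(NH3)3]2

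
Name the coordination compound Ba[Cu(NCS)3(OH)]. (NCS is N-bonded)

The 1 barium counter-ion carries a total charge of +2, so each complex ion is 2−.
Ligand charges: 3×isothiocyanato (-1 each), 1×hydroxo (-1 each); total -4. So Cu + (-4) = 2−, giving Cu = +2.
The complex ion is anionic, so copper takes the -ate form cuprate(II).

barium hydroxotriisothiocyanatocuprate(II)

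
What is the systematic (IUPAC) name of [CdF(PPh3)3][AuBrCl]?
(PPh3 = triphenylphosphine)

Both ions are complex: the cation is named first with the plain metal name, the anion second with the -ate form; each ion's ligands are alphabetised independently.
Cadmium is always +2 in its complexes; the cation's ligand charges sum to -1, so the complex cation is 1+.
A 1:1 salt means the anion carries the equal and opposite charge, 1−.
Anion: ligand charges sum to -2; for the ion to be 1−, Au = +1.

fluorotris(triphenylphosphine)cadmium(II) bromochloroaurate(I)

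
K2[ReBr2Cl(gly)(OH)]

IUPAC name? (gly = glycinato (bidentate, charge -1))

potassium dibromochloro(glycinato)hydroxorhenate(III)

The 2 potassium counter-ions carry a total charge of +2, so each complex ion is 2−.
Ligand charges: 1×glycinato (-1 each), 2×bromo (-1 each), 1×hydroxo (-1 each), 1×chloro (-1 each); total -5. So Re + (-5) = 2−, giving Re = +3.
Ligands are named alphabetically: bromo before chloro before glycinato before hydroxo.
The complex ion is anionic, so rhenium takes the -ate form rhenate(III).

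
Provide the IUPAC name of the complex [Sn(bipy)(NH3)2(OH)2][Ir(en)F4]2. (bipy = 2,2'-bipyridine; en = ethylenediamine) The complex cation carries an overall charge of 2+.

diammine(2,2'-bipyridine)dihydroxotin(IV) (ethylenediamine)tetrafluoroiridate(III)

Both ions are complex: the cation is named first with the plain metal name, the anion second with the -ate form; each ion's ligands are alphabetised independently.
The complex cation is given as 2+; its ligand charges sum to -2, so Sn = +4.
With 2 anions per cation, each anion must be 2/2 = 1−.
Anion: ligand charges sum to -4; for the ion to be 1−, Ir = +3.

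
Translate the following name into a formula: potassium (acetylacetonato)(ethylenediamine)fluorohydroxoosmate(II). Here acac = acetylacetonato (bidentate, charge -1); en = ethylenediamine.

K[Os(acac)(en)F(OH)]

Ligands: 1 acetylacetonato (acac, -1), 1 hydroxo (OH, -1), 1 fluoro (F, -1), 1 ethylenediamine (en, neutral). Ligand charge sum = -3.
Charge balance with potassium (+1) requires 1 complex ion per 1 potassium.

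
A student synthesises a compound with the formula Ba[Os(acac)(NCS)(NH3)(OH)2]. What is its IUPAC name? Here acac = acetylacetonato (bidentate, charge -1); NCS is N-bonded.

barium (acetylacetonato)amminedihydroxoisothiocyanatoosmate(II)

The 1 barium counter-ion carries a total charge of +2, so each complex ion is 2−.
Ligand charges: 1×acetylacetonato (-1 each), 1×ammine (neutral), 1×isothiocyanato (-1 each), 2×hydroxo (-1 each); total -4. So Os + (-4) = 2−, giving Os = +2.
Ligands are named alphabetically: acetylacetonato before ammine before hydroxo before isothiocyanato.
The complex ion is anionic, so osmium takes the -ate form osmate(II).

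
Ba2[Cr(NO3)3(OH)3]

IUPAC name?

barium trihydroxotrinitratochromate(II)

The 2 barium counter-ions carry a total charge of +4, so each complex ion is 4−.
Ligand charges: 3×hydroxo (-1 each), 3×nitrato (-1 each); total -6. So Cr + (-6) = 4−, giving Cr = +2.
The complex ion is anionic, so chromium takes the -ate form chromate(II).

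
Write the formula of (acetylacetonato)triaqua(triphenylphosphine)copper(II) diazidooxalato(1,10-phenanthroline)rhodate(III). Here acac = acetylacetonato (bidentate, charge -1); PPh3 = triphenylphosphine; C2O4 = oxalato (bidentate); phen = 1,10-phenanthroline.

[Cu(acac)(H2O)3(PPh3)][Rh(C2O4)(N3)2(phen)]

Cation [Cu…]: ligand charges -1, Cu(II) ⇒ ion charge 1+.
Anion [Rh…]: ligand charges -4, Rh(III) ⇒ ion charge 1−.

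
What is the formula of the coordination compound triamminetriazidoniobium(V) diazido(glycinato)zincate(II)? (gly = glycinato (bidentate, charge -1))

Cation [Nb…]: ligand charges -3, Nb(V) ⇒ ion charge 2+.
Anion [Zn…]: ligand charges -3, Zn(II) ⇒ ion charge 1−.
One 2+ cation requires 2 of the 1− anion.

[Nb(N3)3(NH3)3][Zn(gly)(N3)2]2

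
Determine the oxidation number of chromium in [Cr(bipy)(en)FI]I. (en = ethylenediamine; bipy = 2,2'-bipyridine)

1 iodide outside the brackets (-1 each) → the complex ion is 1+.
Ligand charges: 1×en neutral; 1×I = -1; 1×bipy neutral; 1×F = -1; sum -2.
Cr + (-2) = 1+ ⇒ Cr is +3.

+3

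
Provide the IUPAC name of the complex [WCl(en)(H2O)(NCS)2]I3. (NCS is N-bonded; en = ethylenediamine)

The 3 iodide counter-ions carry a total charge of -3, so each complex ion is 3+.
Ligand charges: 1×aqua (neutral), 2×isothiocyanato (-1 each), 1×ethylenediamine (neutral), 1×chloro (-1 each); total -3. So W + (-3) = 3+, giving W = +6.
Ligands are named alphabetically: aqua before chloro before ethylenediamine before isothiocyanato.

aquachloro(ethylenediamine)diisothiocyanatotungsten(VI) iodide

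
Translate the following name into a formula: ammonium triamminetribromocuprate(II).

Ligands: 3 bromo (Br, -1), 3 ammine (NH3, neutral). Ligand charge sum = -3.
With Cu in oxidation state +2, the complex ion is [Cu...]^1−.
Charge balance with ammonium (+1) requires 1 complex ion per 1 ammonium.

NH4[CuBr3(NH3)3]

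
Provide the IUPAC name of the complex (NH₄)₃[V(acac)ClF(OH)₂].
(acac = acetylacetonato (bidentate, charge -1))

ammonium (acetylacetonato)chlorofluorodihydroxovanadate(II)

The 3 ammonium counter-ions carry a total charge of +3, so each complex ion is 3−.
Ligand charges: 1×fluoro (-1 each), 2×hydroxo (-1 each), 1×chloro (-1 each), 1×acetylacetonato (-1 each); total -5. So V + (-5) = 3−, giving V = +2.
Ligands are named alphabetically: acetylacetonato before chloro before fluoro before hydroxo.
The complex ion is anionic, so vanadium takes the -ate form vanadate(II).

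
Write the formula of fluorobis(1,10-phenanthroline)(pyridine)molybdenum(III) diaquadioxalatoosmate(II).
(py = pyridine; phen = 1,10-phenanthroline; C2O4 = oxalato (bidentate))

[MoF(phen)2(py)][Os(C2O4)2(H2O)2]

Cation [Mo…]: ligand charges -1, Mo(III) ⇒ ion charge 2+.
Anion [Os…]: ligand charges -4, Os(II) ⇒ ion charge 2−.
One 2+ cation balances one 2− anion.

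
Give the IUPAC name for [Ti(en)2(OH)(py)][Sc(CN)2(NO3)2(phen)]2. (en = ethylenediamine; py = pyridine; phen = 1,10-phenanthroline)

bis(ethylenediamine)hydroxo(pyridine)titanium(III) dicyanodinitrato(1,10-phenanthroline)scandate(III)

Scandium is always +3 in its complexes; the anion's ligand charges sum to -4, so the complex anion is 1−.
With 2 anions per cation, the cation must be 2×1 = 2+.
Cation: ligand charges sum to -1; for the ion to be 2+, Ti = +3.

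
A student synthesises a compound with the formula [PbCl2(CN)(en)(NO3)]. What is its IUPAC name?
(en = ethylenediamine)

dichlorocyano(ethylenediamine)nitratolead(IV)

There is no counter-ion, so the complex is neutral overall.
Ligand charges: 1×ethylenediamine (neutral), 2×chloro (-1 each), 1×cyano (-1 each), 1×nitrato (-1 each); total -4. So Pb + (-4) = 0, giving Pb = +4.
Ligands are named alphabetically: chloro before cyano before ethylenediamine before nitrato.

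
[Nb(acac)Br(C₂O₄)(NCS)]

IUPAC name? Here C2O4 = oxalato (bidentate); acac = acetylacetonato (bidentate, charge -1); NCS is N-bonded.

There is no counter-ion, so the complex is neutral overall.
Ligand charges: 1×bromo (-1 each), 1×oxalato (-2 each), 1×acetylacetonato (-1 each), 1×isothiocyanato (-1 each); total -5. So Nb + (-5) = 0, giving Nb = +5.
Ligands are named alphabetically: acetylacetonato before bromo before isothiocyanato before oxalato.

(acetylacetonato)bromoisothiocyanatooxalatoniobium(V)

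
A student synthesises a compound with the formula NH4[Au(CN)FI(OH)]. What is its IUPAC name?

ammonium cyanofluorohydroxoiodoaurate(III)

The 1 ammonium counter-ion carries a total charge of +1, so each complex ion is 1−.
Ligand charges: 1×hydroxo (-1 each), 1×iodo (-1 each), 1×cyano (-1 each), 1×fluoro (-1 each); total -4. So Au + (-4) = 1−, giving Au = +3.
The complex ion is anionic, so gold takes the -ate form aurate(III).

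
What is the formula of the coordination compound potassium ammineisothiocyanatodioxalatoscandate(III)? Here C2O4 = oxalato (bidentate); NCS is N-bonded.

K2[Sc(C2O4)2(NCS)(NH3)]

Ligands: 2 oxalato (C2O4, -2), 1 isothiocyanato (NCS, -1), 1 ammine (NH3, neutral). Ligand charge sum = -5.
With Sc in oxidation state +3, the complex ion is [Sc...]^2−.
Charge balance with potassium (+1) requires 1 complex ion per 2 potassium.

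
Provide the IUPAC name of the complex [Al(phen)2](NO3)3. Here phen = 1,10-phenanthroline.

The 3 nitrate counter-ions carry a total charge of -3, so each complex ion is 3+.
Ligand charges: 2×1,10-phenanthroline (neutral); total 0. So Al + (0) = 3+, giving Al = +3.

bis(1,10-phenanthroline)aluminium(III) nitrate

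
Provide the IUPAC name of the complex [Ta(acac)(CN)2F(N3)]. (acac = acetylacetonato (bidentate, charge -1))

There is no counter-ion, so the complex is neutral overall.
Ligand charges: 2×cyano (-1 each), 1×acetylacetonato (-1 each), 1×azido (-1 each), 1×fluoro (-1 each); total -5. So Ta + (-5) = 0, giving Ta = +5.
Ligands are named alphabetically: acetylacetonato before azido before cyano before fluoro.

(acetylacetonato)azidodicyanofluorotantalum(V)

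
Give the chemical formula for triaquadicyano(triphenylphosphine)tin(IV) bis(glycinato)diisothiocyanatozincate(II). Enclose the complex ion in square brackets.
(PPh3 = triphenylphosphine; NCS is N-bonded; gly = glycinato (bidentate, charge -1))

[Sn(CN)2(H2O)3(PPh3)][Zn(gly)2(NCS)2]

Cation [Sn…]: ligand charges -2, Sn(IV) ⇒ ion charge 2+.
Anion [Zn…]: ligand charges -4, Zn(II) ⇒ ion charge 2−.
One 2+ cation balances one 2− anion.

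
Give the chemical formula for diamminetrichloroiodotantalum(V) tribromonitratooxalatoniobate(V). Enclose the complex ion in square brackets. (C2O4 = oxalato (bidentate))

[TaCl3I(NH3)2][NbBr3(C2O4)(NO3)]

Cation [Ta…]: ligand charges -4, Ta(V) ⇒ ion charge 1+.
Anion [Nb…]: ligand charges -6, Nb(V) ⇒ ion charge 1−.
One 1+ cation balances one 1− anion.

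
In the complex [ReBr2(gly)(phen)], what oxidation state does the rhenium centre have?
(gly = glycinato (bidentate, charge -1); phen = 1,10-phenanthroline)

No counter-ion: the bracketed complex is neutral.
Ligand charges: 2×Br = -2; 1×gly = -1; 1×phen neutral; sum -3.
Re + (-3) = 0 ⇒ Re is +3.

+3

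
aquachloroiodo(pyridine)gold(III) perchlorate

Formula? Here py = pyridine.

Ligands: 1 chloro (Cl, -1), 1 aqua (H2O, neutral), 1 pyridine (py, neutral), 1 iodo (I, -1). Ligand charge sum = -2.
Charge balance with perchlorate (-1) requires 1 complex ion per 1 perchlorate.

[AuCl(H2O)I(py)]ClO4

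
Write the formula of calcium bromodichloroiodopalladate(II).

Ligands: 1 iodo (I, -1), 2 chloro (Cl, -1), 1 bromo (Br, -1). Ligand charge sum = -4.
With Pd in oxidation state +2, the complex ion is [Pd...]^2−.
Charge balance with calcium (+2) requires 1 complex ion per 1 calcium.

Ca[PdBrCl2I]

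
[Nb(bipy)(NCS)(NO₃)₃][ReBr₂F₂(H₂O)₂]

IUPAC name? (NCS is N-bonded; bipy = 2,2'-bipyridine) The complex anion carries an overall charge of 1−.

The complex anion is given as 1−; its ligand charges sum to -4, so Re = +3.
A 1:1 salt means the cation carries the equal and opposite charge, 1+.
Cation: ligand charges sum to -4; for the ion to be 1+, Nb = +5.

(2,2'-bipyridine)isothiocyanatotrinitratoniobium(V) diaquadibromodifluororhenate(III)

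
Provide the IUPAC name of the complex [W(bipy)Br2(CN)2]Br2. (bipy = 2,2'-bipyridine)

(2,2'-bipyridine)dibromodicyanotungsten(VI) bromide

The 2 bromide counter-ions carry a total charge of -2, so each complex ion is 2+.
Ligand charges: 2×bromo (-1 each), 1×2,2'-bipyridine (neutral), 2×cyano (-1 each); total -4. So W + (-4) = 2+, giving W = +6.
Ligands are named alphabetically: bipyridine before bromo before cyano.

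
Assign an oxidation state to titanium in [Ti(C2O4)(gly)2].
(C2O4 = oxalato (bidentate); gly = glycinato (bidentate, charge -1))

+4

No counter-ion: the bracketed complex is neutral.
Ligand charges: 1×C2O4 = -2; 2×gly = -2; sum -4.
Ti + (-4) = 0 ⇒ Ti is +4.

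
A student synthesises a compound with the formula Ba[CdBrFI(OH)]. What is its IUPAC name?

barium bromofluorohydroxoiodocadmate(II)

The 1 barium counter-ion carries a total charge of +2, so each complex ion is 2−.
Ligand charges: 1×bromo (-1 each), 1×iodo (-1 each), 1×fluoro (-1 each), 1×hydroxo (-1 each); total -4. So Cd + (-4) = 2−, giving Cd = +2.
Ligands are named alphabetically: bromo before fluoro before hydroxo before iodo.
The complex ion is anionic, so cadmium takes the -ate form cadmate(II).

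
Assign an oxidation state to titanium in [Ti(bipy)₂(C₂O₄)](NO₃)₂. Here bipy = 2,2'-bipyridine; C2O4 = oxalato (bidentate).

2 nitrate outside the brackets (-1 each) → the complex ion is 2+.
Ligand charges: 2×bipy neutral; 1×C2O4 = -2; sum -2.
Ti + (-2) = 2+ ⇒ Ti is +4.

+4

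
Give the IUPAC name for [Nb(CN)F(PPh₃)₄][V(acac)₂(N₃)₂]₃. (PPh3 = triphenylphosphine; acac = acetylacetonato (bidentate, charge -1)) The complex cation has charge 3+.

cyanofluorotetrakis(triphenylphosphine)niobium(V) bis(acetylacetonato)diazidovanadate(III)

Both ions are complex: the cation is named first with the plain metal name, the anion second with the -ate form; each ion's ligands are alphabetised independently.
The complex cation is given as 3+; its ligand charges sum to -2, so Nb = +5.
With 3 anions per cation, each anion must be 3/3 = 1−.
Anion: ligand charges sum to -4; for the ion to be 1−, V = +3.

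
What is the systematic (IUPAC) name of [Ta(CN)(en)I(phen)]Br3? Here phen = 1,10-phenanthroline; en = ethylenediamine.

cyano(ethylenediamine)iodo(1,10-phenanthroline)tantalum(V) bromide

The 3 bromide counter-ions carry a total charge of -3, so each complex ion is 3+.
Ligand charges: 1×1,10-phenanthroline (neutral), 1×cyano (-1 each), 1×iodo (-1 each), 1×ethylenediamine (neutral); total -2. So Ta + (-2) = 3+, giving Ta = +5.
Ligands are named alphabetically: cyano before ethylenediamine before iodo before phenanthroline.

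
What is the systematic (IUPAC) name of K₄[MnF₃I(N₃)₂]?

The 4 potassium counter-ions carry a total charge of +4, so each complex ion is 4−.
Ligand charges: 3×fluoro (-1 each), 1×iodo (-1 each), 2×azido (-1 each); total -6. So Mn + (-6) = 4−, giving Mn = +2.
Ligands are named alphabetically: azido before fluoro before iodo.
The complex ion is anionic, so manganese takes the -ate form manganate(II).

potassium diazidotrifluoroiodomanganate(II)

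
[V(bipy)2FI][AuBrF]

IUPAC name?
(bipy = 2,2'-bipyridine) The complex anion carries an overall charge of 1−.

bis(2,2'-bipyridine)fluoroiodovanadium(III) bromofluoroaurate(I)

Both ions are complex: the cation is named first with the plain metal name, the anion second with the -ate form; each ion's ligands are alphabetised independently.
The complex anion is given as 1−; its ligand charges sum to -2, so Au = +1.
A 1:1 salt means the cation carries the equal and opposite charge, 1+.
Cation: ligand charges sum to -2; for the ion to be 1+, V = +3.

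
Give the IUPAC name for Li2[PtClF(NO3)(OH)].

lithium chlorofluorohydroxonitratoplatinate(II)

The 2 lithium counter-ions carry a total charge of +2, so each complex ion is 2−.
Ligand charges: 1×nitrato (-1 each), 1×fluoro (-1 each), 1×chloro (-1 each), 1×hydroxo (-1 each); total -4. So Pt + (-4) = 2−, giving Pt = +2.
The complex ion is anionic, so platinum takes the -ate form platinate(II).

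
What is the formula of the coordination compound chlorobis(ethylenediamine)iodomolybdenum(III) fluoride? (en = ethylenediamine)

Ligands: 2 ethylenediamine (en, neutral), 1 iodo (I, -1), 1 chloro (Cl, -1). Ligand charge sum = -2.
With Mo in oxidation state +3, the complex ion is [Mo...]^1+.
Charge balance with fluoride (-1) requires 1 complex ion per 1 fluoride.

[MoCl(en)2I]F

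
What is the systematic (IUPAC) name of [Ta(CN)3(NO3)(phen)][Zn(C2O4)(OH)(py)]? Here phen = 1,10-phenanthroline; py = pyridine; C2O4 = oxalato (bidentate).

Both ions are complex: the cation is named first with the plain metal name, the anion second with the -ate form; each ion's ligands are alphabetised independently.
Zinc is always +2 in its complexes; the anion's ligand charges sum to -3, so the complex anion is 1−.
A 1:1 salt means the cation carries the equal and opposite charge, 1+.
Cation: ligand charges sum to -4; for the ion to be 1+, Ta = +5.

tricyanonitrato(1,10-phenanthroline)tantalum(V) hydroxooxalato(pyridine)zincate(II)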